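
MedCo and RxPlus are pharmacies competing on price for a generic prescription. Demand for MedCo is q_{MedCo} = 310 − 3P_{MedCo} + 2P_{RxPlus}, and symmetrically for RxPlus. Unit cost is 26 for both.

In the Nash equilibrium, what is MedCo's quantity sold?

213

MedCo's profit: π = (P_{MedCo} − 26)(310 − 3P_{MedCo} + 2P_{RxPlus}).
∂π/∂P_{MedCo} = 388 − 6P_{MedCo} + 2P_{RxPlus} = 0 ⇒ P_{MedCo} = 194/3 + (1/3)P_{RxPlus}.
The game is symmetric, so in equilibrium P_{RxPlus} = P_{MedCo}: the reaction function gives (2/3)P_{MedCo} = 194/3, hence P_{MedCo} = 97.
q_{MedCo} = 310 − 3·97 + 2·97 = 213.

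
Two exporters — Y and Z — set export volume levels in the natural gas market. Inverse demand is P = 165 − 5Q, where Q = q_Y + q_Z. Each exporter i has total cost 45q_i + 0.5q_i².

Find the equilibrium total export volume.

Exporter Y's profit: π = q_Y(165 − 5(q_Y + q_Z)) − 45q_Y − 0.5q_Y².
∂π/∂q_Y = 120 − 11q_Y − 5q_Z = 0, so q_Y = 120/11 − (5/11)q_Z.
The game is symmetric, so in equilibrium q_Z = q_Y: the reaction function gives (16/11)q_Y = 120/11, hence q_Y = 7.5.
Total export volume: 7.5 + 7.5 = 15.

15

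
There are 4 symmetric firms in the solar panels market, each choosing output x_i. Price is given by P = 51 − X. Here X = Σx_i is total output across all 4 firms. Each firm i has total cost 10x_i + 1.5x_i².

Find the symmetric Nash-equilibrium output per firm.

A representative firm's profit is π_i = x_i(51 − X) − 10x_i − 1.5x_i², with X = x_i + Σ_{j≠i} x_j.
First-order condition: 41 − 5x_i − Σ_{j≠i} x_j = 0.
In a symmetric equilibrium every firm chooses the same x, so Σ_{j≠i} x_j = 3x. The condition becomes 41 − 8x = 0, giving x = 41/8 = 5.125.

5.125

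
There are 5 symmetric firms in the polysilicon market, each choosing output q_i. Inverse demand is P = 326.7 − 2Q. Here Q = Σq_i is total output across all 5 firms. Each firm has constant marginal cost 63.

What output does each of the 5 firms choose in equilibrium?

A representative firm's profit is π_i = q_i(326.7 − 2Q) − 63q_i, with Q = q_i + Σ_{j≠i} q_j.
First-order condition: 263.7 − 4q_i − 2Σ_{j≠i} q_j = 0.
In a symmetric equilibrium every firm chooses the same q, so Σ_{j≠i} q_j = 4q. The condition becomes 263.7 − 12q = 0, giving q = 263.7/12 = 21.975.

21.975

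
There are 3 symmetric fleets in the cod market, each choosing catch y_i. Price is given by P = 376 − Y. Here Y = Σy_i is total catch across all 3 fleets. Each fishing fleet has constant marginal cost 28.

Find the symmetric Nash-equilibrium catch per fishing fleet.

87

A representative fishing fleet's profit is π_i = y_i(376 − Y) − 28y_i, with Y = y_i + Σ_{j≠i} y_j.
First-order condition: 348 − 2y_i − Σ_{j≠i} y_j = 0.
Imposing symmetry (y_j = y for all j) turns Σ_{j≠i} y_j into 2y, so 348 = 4y and y = 87.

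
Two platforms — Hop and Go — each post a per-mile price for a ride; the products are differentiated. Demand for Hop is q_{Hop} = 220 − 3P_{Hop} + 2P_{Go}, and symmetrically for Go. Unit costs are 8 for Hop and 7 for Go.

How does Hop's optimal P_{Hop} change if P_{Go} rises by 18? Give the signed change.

6

Hop's profit: π = (P_{Hop} − 8)(220 − 3P_{Hop} + 2P_{Go}).
∂π/∂P_{Hop} = 244 − 6P_{Hop} + 2P_{Go} = 0 ⇒ P_{Hop} = 122/3 + (1/3)P_{Go}.
The reaction-function slope is 1/3, so an 18-unit rise in P_{Go} moves P_{Hop} by 1/3 × 18 = 6. Hop's best response rises — the actions are strategic complements.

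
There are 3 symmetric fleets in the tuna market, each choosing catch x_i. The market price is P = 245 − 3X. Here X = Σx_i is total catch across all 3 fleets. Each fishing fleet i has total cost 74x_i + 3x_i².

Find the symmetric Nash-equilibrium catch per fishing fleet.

9.5

A representative fishing fleet's profit is π_i = x_i(245 − 3X) − 74x_i − 3x_i², with X = x_i + Σ_{j≠i} x_j.
First-order condition: 171 − 12x_i − 3Σ_{j≠i} x_j = 0.
In a symmetric equilibrium every fishing fleet chooses the same x, so Σ_{j≠i} x_j = 2x. The condition becomes 171 − 18x = 0, giving x = 171/18 = 9.5.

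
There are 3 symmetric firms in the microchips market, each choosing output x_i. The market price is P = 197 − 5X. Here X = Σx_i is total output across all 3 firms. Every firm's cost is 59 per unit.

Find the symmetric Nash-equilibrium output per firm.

6.9

A representative firm's profit is π_i = x_i(197 − 5X) − 59x_i, with X = x_i + Σ_{j≠i} x_j.
First-order condition: 138 − 10x_i − 5Σ_{j≠i} x_j = 0.
In a symmetric equilibrium every firm chooses the same x, so Σ_{j≠i} x_j = 2x. The condition becomes 138 − 20x = 0, giving x = 138/20 = 6.9.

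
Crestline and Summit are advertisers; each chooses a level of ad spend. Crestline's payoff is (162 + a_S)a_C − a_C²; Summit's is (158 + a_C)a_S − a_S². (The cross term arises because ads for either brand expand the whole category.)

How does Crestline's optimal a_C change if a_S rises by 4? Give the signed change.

2

Expanding Crestline's payoff: 162a_C + a_Sa_C − a_C².
∂π/∂a_C = 162 + a_S − 2a_C = 0, so a_C = 81 + 0.5a_S.
The reaction-function slope is 0.5, so a 4-unit rise in a_S moves a_C by 0.5 × 4 = 2. Crestline's best response rises — the actions are strategic complements.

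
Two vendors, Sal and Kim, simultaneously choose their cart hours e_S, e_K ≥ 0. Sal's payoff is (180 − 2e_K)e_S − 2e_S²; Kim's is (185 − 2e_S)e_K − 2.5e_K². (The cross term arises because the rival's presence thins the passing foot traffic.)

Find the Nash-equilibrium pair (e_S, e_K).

Expanding Sal's payoff: 180e_S − 2e_Ke_S − 2e_S².
∂π/∂e_S = 180 − 2e_K − 4e_S = 0, so e_S = 45 − 0.5e_K.
Likewise for Kim: e_K = 37 − 0.4e_S.
Solving the two reaction functions simultaneously: (1 − (−0.5)(−0.4))e_S = 45 − 0.5·37, so 0.8e_S = 26.5 and e_S = 33.125.
Then e_K = 37 − 0.4·33.125 = 23.75.

33.125, 23.75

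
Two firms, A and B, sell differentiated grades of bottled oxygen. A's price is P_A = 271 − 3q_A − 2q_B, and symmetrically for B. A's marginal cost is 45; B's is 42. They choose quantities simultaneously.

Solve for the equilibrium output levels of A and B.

28.0625, 28.8125

Firm A's profit: π = q_A(271 − 3q_A − 2q_B) − 45q_A.
∂π/∂q_A = 226 − 6q_A − 2q_B = 0 ⇒ q_A = 113/3 − (1/3)q_B.
Similarly q_B = 229/6 − (1/3)q_A.
Plugging q_B into A's best response: q_A = 113/3 − (1/3)(229/6 − (1/3)q_A) ⇒ (8/9)q_A = 449/18, so q_A = 28.0625.
Then q_B = 229/6 − (1/3)·28.0625 = 28.8125.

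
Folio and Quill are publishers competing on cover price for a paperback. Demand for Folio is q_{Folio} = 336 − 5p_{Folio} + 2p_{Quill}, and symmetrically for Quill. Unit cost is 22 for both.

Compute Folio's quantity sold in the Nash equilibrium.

Folio's profit: π = (p_{Folio} − 22)(336 − 5p_{Folio} + 2p_{Quill}).
∂π/∂p_{Folio} = 446 − 10p_{Folio} + 2p_{Quill} = 0 ⇒ p_{Folio} = 44.6 + 0.2p_{Quill}.
The game is symmetric, so in equilibrium p_{Quill} = p_{Folio}: the reaction function gives 0.8p_{Folio} = 44.6, hence p_{Folio} = 55.75.
q_{Folio} = 336 − 5·55.75 + 2·55.75 = 168.75.

168.75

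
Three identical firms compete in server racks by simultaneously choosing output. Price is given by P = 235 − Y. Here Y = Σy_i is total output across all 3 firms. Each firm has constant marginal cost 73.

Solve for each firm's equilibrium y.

40.5

A representative firm's profit is π_i = y_i(235 − Y) − 73y_i, with Y = y_i + Σ_{j≠i} y_j.
First-order condition: 162 − 2y_i − Σ_{j≠i} y_j = 0.
With identical firms, set every y_j = y: then 162 − 2y − 2y = 0, i.e. y = 162/4 = 40.5.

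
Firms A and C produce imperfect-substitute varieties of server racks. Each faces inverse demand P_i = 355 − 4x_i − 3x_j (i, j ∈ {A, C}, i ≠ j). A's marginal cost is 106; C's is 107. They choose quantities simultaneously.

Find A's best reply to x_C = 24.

22.125

Firm A's profit: π = x_A(355 − 4x_A − 3x_C) − 106x_A.
∂π/∂x_A = 249 − 8x_A − 3x_C = 0 ⇒ x_A = 31.125 − 0.375x_C.
At x_C = 24: x_A = 31.125 − 0.375·24 = 22.125.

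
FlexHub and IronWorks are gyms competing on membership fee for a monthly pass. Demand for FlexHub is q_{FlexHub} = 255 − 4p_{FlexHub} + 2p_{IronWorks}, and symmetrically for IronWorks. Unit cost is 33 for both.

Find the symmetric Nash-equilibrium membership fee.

64.5

FlexHub's profit: π = (p_{FlexHub} − 33)(255 − 4p_{FlexHub} + 2p_{IronWorks}).
∂π/∂p_{FlexHub} = 387 − 8p_{FlexHub} + 2p_{IronWorks} = 0 ⇒ p_{FlexHub} = 48.375 + 0.25p_{IronWorks}.
By symmetry p_{IronWorks} = p_{FlexHub}; substituting into the reaction function, 0.75p_{FlexHub} = 48.375 and p_{FlexHub} = 64.5.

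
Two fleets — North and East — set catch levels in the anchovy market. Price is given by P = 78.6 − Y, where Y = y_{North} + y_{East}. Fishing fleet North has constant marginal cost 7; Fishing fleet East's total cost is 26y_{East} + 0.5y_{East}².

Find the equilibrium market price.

Fishing fleet North's profit: π = y_{North}(78.6 − (y_{North} + y_{East})) − 7y_{North}.
∂π/∂y_{North} = 71.6 − 2y_{North} − y_{East} = 0, so y_{North} = 35.8 − 0.5y_{East}.
For East: ∂π/∂y_{East} = 52.6 − 3y_{East} − y_{North} = 0 ⇒ y_{East} = 263/15 − (1/3)y_{North}.
Plugging y_{East} into North's best response: y_{North} = 35.8 − 0.5(263/15 − (1/3)y_{North}) ⇒ (5/6)y_{North} = 811/30, so y_{North} = 32.44.
Then y_{East} = 263/15 − (1/3)·32.44 = 6.72.
Equilibrium price: P = 78.6 − 39.16 = 39.44.

39.44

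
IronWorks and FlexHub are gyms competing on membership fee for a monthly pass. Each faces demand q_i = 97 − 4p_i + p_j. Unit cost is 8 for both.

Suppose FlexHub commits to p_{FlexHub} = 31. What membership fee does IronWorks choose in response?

20

IronWorks's profit: π = (p_{IronWorks} − 8)(97 − 4p_{IronWorks} + p_{FlexHub}).
∂π/∂p_{IronWorks} = 129 − 8p_{IronWorks} + p_{FlexHub} = 0 ⇒ p_{IronWorks} = 16.125 + 0.125p_{FlexHub}.
At p_{FlexHub} = 31: p_{IronWorks} = 16.125 + 0.125·31 = 20.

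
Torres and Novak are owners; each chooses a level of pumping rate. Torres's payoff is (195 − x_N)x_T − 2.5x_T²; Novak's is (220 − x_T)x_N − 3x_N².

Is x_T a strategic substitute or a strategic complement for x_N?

Expanding Torres's payoff: 195x_T − x_Nx_T − 2.5x_T².
∂π/∂x_T = 195 − x_N − 5x_T = 0, so x_T = 39 − 0.2x_N.
The best-response slope dx_T/dx_N = −0.2 < 0: the reaction function is downward-sloping, so the choices are strategic substitutes.

strategic substitutes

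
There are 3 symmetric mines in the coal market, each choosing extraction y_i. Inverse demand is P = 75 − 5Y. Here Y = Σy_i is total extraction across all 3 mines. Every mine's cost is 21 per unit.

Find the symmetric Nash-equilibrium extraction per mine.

2.7

A representative mine's profit is π_i = y_i(75 − 5Y) − 21y_i, with Y = y_i + Σ_{j≠i} y_j.
First-order condition: 54 − 10y_i − 5Σ_{j≠i} y_j = 0.
In a symmetric equilibrium every mine chooses the same y, so Σ_{j≠i} y_j = 2y. The condition becomes 54 − 20y = 0, giving y = 54/20 = 2.7.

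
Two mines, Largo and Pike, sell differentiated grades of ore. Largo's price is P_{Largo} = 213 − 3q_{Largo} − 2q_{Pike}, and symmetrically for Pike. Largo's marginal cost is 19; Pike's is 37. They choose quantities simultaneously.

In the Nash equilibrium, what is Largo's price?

95.125

Mine Largo's profit: π = q_{Largo}(213 − 3q_{Largo} − 2q_{Pike}) − 19q_{Largo}.
∂π/∂q_{Largo} = 194 − 6q_{Largo} − 2q_{Pike} = 0 ⇒ q_{Largo} = 97/3 − (1/3)q_{Pike}.
Similarly q_{Pike} = 88/3 − (1/3)q_{Largo}.
Substituting the second reaction function into the first: q_{Largo} = 97/3 − (1/3)(88/3 − (1/3)q_{Largo}), which gives (8/9)q_{Largo} = 203/9 ⇒ q_{Largo} = 25.375.
Then q_{Pike} = 88/3 − (1/3)·25.375 = 20.875.
P_{Largo} = 213 − 3·25.375 − 2·20.875 = 95.125.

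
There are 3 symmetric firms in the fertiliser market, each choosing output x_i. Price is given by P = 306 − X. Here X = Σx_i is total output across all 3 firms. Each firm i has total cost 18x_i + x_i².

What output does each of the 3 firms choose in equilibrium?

A representative firm's profit is π_i = x_i(306 − X) − 18x_i − x_i², with X = x_i + Σ_{j≠i} x_j.
First-order condition: 288 − 4x_i − Σ_{j≠i} x_j = 0.
Imposing symmetry (x_j = x for all j) turns Σ_{j≠i} x_j into 2x, so 288 = 6x and x = 48.

48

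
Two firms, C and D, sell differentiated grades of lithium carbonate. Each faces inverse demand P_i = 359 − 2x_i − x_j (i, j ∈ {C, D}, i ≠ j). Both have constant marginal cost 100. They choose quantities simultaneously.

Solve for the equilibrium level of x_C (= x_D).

Firm C's profit: π = x_C(359 − 2x_C − x_D) − 100x_C.
∂π/∂x_C = 259 − 4x_C − x_D = 0 ⇒ x_C = 64.75 − 0.25x_D.
By symmetry x_D = x_C; substituting into the reaction function, 1.25x_C = 64.75 and x_C = 51.8.

51.8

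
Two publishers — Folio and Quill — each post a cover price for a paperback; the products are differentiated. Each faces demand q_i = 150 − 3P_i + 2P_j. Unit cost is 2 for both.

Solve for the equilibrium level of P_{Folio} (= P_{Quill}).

39

Folio's profit: π = (P_{Folio} − 2)(150 − 3P_{Folio} + 2P_{Quill}).
∂π/∂P_{Folio} = 156 − 6P_{Folio} + 2P_{Quill} = 0 ⇒ P_{Folio} = 26 + (1/3)P_{Quill}.
Setting P_{Folio} = P_{Quill} in the reaction function: P_{Folio} = 26 + (1/3)P_{Folio}, so P_{Folio} = 26 / (2/3) = 39.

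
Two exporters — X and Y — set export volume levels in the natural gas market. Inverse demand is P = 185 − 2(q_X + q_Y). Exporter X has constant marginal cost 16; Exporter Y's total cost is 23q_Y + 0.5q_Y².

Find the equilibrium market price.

Exporter X's profit: π = q_X(185 − 2(q_X + q_Y)) − 16q_X.
∂π/∂q_X = 169 − 4q_X − 2q_Y = 0, so q_X = 42.25 − 0.5q_Y.
For Y: ∂π/∂q_Y = 162 − 5q_Y − 2q_X = 0 ⇒ q_Y = 32.4 − 0.4q_X.
Plugging q_Y into X's best response: q_X = 42.25 − 0.5(32.4 − 0.4q_X) ⇒ 0.8q_X = 26.05, so q_X = 32.5625.
Then q_Y = 32.4 − 0.4·32.5625 = 19.375.
Equilibrium price: P = 185 − 2·51.9375 = 81.125.

81.125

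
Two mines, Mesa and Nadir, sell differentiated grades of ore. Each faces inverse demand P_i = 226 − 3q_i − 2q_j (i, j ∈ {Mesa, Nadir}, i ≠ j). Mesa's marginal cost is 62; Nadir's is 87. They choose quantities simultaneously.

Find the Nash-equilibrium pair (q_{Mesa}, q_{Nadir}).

22.0625, 15.8125

Mine Mesa's profit: π = q_{Mesa}(226 − 3q_{Mesa} − 2q_{Nadir}) − 62q_{Mesa}.
∂π/∂q_{Mesa} = 164 − 6q_{Mesa} − 2q_{Nadir} = 0 ⇒ q_{Mesa} = 82/3 − (1/3)q_{Nadir}.
Similarly q_{Nadir} = 139/6 − (1/3)q_{Mesa}.
Solving the two reaction functions simultaneously: (1 − (−1/3)(−1/3))q_{Mesa} = 82/3 − (1/3)·(139/6), so (8/9)q_{Mesa} = 353/18 and q_{Mesa} = 22.0625.
Then q_{Nadir} = 139/6 − (1/3)·22.0625 = 15.8125.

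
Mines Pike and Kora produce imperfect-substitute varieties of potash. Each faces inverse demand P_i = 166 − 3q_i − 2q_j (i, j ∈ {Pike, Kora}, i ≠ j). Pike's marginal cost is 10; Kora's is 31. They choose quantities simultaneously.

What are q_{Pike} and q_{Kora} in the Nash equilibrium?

Mine Pike's profit: π = q_{Pike}(166 − 3q_{Pike} − 2q_{Kora}) − 10q_{Pike}.
∂π/∂q_{Pike} = 156 − 6q_{Pike} − 2q_{Kora} = 0 ⇒ q_{Pike} = 26 − (1/3)q_{Kora}.
Similarly q_{Kora} = 22.5 − (1/3)q_{Pike}.
Solving the two reaction functions simultaneously: (1 − (−1/3)(−1/3))q_{Pike} = 26 − (1/3)·22.5, so (8/9)q_{Pike} = 18.5 and q_{Pike} = 20.8125.
Then q_{Kora} = 22.5 − (1/3)·20.8125 = 15.5625.

20.8125, 15.5625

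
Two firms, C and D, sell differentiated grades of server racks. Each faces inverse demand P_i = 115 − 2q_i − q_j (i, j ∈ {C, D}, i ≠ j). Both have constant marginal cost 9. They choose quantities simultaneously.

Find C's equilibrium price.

51.4

Firm C's profit: π = q_C(115 − 2q_C − q_D) − 9q_C.
∂π/∂q_C = 106 − 4q_C − q_D = 0 ⇒ q_C = 26.5 − 0.25q_D.
By symmetry q_D = q_C; substituting into the reaction function, 1.25q_C = 26.5 and q_C = 21.2.
P_C = 115 − 2·21.2 − 21.2 = 51.4.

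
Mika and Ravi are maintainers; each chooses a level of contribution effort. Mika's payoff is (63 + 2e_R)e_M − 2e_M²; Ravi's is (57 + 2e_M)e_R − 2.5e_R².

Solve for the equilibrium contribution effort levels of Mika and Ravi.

26.8125, 22.125

Expanding Mika's payoff: 63e_M + 2e_Re_M − 2e_M².
∂π/∂e_M = 63 + 2e_R − 4e_M = 0, so e_M = 15.75 + 0.5e_R.
Likewise for Ravi: e_R = 11.4 + 0.4e_M.
Plugging e_R into Mika's best response: e_M = 15.75 + 0.5(11.4 + 0.4e_M) ⇒ 0.8e_M = 21.45, so e_M = 26.8125.
Then e_R = 11.4 + 0.4·26.8125 = 22.125.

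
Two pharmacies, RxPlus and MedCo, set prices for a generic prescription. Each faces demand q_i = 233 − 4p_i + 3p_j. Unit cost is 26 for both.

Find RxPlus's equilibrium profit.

6855.84

RxPlus's profit: π = (p_{RxPlus} − 26)(233 − 4p_{RxPlus} + 3p_{MedCo}).
∂π/∂p_{RxPlus} = 337 − 8p_{RxPlus} + 3p_{MedCo} = 0 ⇒ p_{RxPlus} = 42.125 + 0.375p_{MedCo}.
Setting p_{RxPlus} = p_{MedCo} in the reaction function: p_{RxPlus} = 42.125 + 0.375p_{RxPlus}, so p_{RxPlus} = 42.125 / 0.625 = 67.4.
q_{RxPlus} = 233 − 4·67.4 + 3·67.4 = 165.6.
Profit = (67.4 − 26)·165.6 = 6855.84.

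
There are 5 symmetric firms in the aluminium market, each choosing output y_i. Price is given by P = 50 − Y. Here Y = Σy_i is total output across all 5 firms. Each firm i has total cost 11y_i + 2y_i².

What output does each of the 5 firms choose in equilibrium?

3.9

A representative firm's profit is π_i = y_i(50 − Y) − 11y_i − 2y_i², with Y = y_i + Σ_{j≠i} y_j.
First-order condition: 39 − 6y_i − Σ_{j≠i} y_j = 0.
In a symmetric equilibrium every firm chooses the same y, so Σ_{j≠i} y_j = 4y. The condition becomes 39 − 10y = 0, giving y = 39/10 = 3.9.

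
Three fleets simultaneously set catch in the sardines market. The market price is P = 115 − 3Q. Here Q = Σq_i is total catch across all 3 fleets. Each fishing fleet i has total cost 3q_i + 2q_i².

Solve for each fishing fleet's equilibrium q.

7

A representative fishing fleet's profit is π_i = q_i(115 − 3Q) − 3q_i − 2q_i², with Q = q_i + Σ_{j≠i} q_j.
First-order condition: 112 − 10q_i − 3Σ_{j≠i} q_j = 0.
With identical fishing fleets, set every q_j = q: then 112 − 10q − 6q = 0, i.e. q = 112/16 = 7.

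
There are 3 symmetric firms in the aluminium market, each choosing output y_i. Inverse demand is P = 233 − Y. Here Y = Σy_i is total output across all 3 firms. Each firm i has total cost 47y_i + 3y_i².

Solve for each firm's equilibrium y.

18.6

A representative firm's profit is π_i = y_i(233 − Y) − 47y_i − 3y_i², with Y = y_i + Σ_{j≠i} y_j.
First-order condition: 186 − 8y_i − Σ_{j≠i} y_j = 0.
In a symmetric equilibrium every firm chooses the same y, so Σ_{j≠i} y_j = 2y. The condition becomes 186 − 10y = 0, giving y = 186/10 = 18.6.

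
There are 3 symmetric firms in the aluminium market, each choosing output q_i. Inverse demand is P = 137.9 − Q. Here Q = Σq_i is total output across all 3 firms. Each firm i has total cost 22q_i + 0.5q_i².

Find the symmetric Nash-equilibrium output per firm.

A representative firm's profit is π_i = q_i(137.9 − Q) − 22q_i − 0.5q_i², with Q = q_i + Σ_{j≠i} q_j.
First-order condition: 115.9 − 3q_i − Σ_{j≠i} q_j = 0.
Imposing symmetry (q_j = q for all j) turns Σ_{j≠i} q_j into 2q, so 115.9 = 5q and q = 23.18.

23.18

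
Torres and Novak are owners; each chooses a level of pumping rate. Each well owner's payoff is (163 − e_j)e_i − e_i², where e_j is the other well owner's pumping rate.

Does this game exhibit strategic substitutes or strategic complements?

Torres's payoff is (163 − e_N)e_T − e_T².
∂π/∂e_T = 163 − e_N − 2e_T = 0, so e_T = 81.5 − 0.5e_N.
The best-response slope de_T/de_N = −0.5 < 0: the reaction function is downward-sloping, so the choices are strategic substitutes.

strategic substitutes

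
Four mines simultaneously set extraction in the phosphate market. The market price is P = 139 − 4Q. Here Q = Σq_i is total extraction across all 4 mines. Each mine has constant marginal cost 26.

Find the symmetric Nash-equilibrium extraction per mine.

A representative mine's profit is π_i = q_i(139 − 4Q) − 26q_i, with Q = q_i + Σ_{j≠i} q_j.
First-order condition: 113 − 8q_i − 4Σ_{j≠i} q_j = 0.
Imposing symmetry (q_j = q for all j) turns Σ_{j≠i} q_j into 3q, so 113 = 20q and q = 5.65.

5.65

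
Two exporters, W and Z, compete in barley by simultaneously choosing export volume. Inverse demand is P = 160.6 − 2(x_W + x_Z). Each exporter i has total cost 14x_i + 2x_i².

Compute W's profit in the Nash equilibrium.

Exporter W's profit: π = x_W(160.6 − 2(x_W + x_Z)) − 14x_W − 2x_W².
∂π/∂x_W = 146.6 − 8x_W − 2x_Z = 0, so x_W = 18.325 − 0.25x_Z.
By symmetry x_Z = x_W; substituting into the reaction function, 1.25x_W = 18.325 and x_W = 14.66.
Price P = 160.6 − 2·29.32 = 101.96.
W's profit: (101.96 − 14)·14.66 − 2(14.66)² = 859.6624.

859.6624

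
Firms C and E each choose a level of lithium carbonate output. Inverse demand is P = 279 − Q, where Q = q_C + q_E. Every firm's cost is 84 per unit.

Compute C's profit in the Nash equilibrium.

Firm C's profit: π = q_C(279 − (q_C + q_E)) − 84q_C.
∂π/∂q_C = 195 − 2q_C − q_E = 0, so q_C = 97.5 − 0.5q_E.
Setting q_C = q_E in the reaction function: q_C = 97.5 − 0.5q_C, so q_C = 97.5 / 1.5 = 65.
Price P = 279 − 130 = 149.
C's profit: (149 − 84)·65 = 4225.

4225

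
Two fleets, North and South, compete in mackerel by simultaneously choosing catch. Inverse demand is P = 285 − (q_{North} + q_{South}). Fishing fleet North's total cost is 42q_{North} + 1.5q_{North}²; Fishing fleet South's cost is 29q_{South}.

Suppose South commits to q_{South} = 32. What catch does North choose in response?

42.2

Fishing fleet North's profit: π = q_{North}(285 − (q_{North} + q_{South})) − 42q_{North} − 1.5q_{North}².
∂π/∂q_{North} = 243 − 5q_{North} − q_{South} = 0, so q_{North} = 48.6 − 0.2q_{South}.
At q_{South} = 32: q_{North} = 48.6 − 0.2·32 = 42.2.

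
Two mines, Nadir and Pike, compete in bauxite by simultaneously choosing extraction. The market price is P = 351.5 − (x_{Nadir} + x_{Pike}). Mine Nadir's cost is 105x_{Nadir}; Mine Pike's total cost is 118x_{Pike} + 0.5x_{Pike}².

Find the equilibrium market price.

206.2

Mine Nadir's profit: π = x_{Nadir}(351.5 − (x_{Nadir} + x_{Pike})) − 105x_{Nadir}.
∂π/∂x_{Nadir} = 246.5 − 2x_{Nadir} − x_{Pike} = 0, so x_{Nadir} = 123.25 − 0.5x_{Pike}.
For Pike: ∂π/∂x_{Pike} = 233.5 − 3x_{Pike} − x_{Nadir} = 0 ⇒ x_{Pike} = 467/6 − (1/3)x_{Nadir}.
Solving the two reaction functions simultaneously: (1 − (−0.5)(−1/3))x_{Nadir} = 123.25 − 0.5·(467/6), so (5/6)x_{Nadir} = 253/3 and x_{Nadir} = 101.2.
Then x_{Pike} = 467/6 − (1/3)·101.2 = 44.1.
Equilibrium price: P = 351.5 − 145.3 = 206.2.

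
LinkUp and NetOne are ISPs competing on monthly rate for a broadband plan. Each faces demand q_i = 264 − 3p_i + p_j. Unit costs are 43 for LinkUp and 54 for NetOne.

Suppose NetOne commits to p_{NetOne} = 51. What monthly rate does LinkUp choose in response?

74

LinkUp's profit: π = (p_{LinkUp} − 43)(264 − 3p_{LinkUp} + p_{NetOne}).
∂π/∂p_{LinkUp} = 393 − 6p_{LinkUp} + p_{NetOne} = 0 ⇒ p_{LinkUp} = 65.5 + (1/6)p_{NetOne}.
At p_{NetOne} = 51: p_{LinkUp} = 65.5 + (1/6)·51 = 74.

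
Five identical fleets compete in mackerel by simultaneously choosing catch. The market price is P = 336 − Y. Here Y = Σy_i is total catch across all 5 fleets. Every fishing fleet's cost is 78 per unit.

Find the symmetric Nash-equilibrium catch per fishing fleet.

43

A representative fishing fleet's profit is π_i = y_i(336 − Y) − 78y_i, with Y = y_i + Σ_{j≠i} y_j.
First-order condition: 258 − 2y_i − Σ_{j≠i} y_j = 0.
In a symmetric equilibrium every fishing fleet chooses the same y, so Σ_{j≠i} y_j = 4y. The condition becomes 258 − 6y = 0, giving y = 258/6 = 43.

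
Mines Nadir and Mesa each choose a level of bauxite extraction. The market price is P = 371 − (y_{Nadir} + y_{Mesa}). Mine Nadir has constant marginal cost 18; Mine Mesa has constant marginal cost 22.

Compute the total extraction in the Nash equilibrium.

Mine Nadir's profit: π = y_{Nadir}(371 − (y_{Nadir} + y_{Mesa})) − 18y_{Nadir}.
∂π/∂y_{Nadir} = 353 − 2y_{Nadir} − y_{Mesa} = 0, so y_{Nadir} = 176.5 − 0.5y_{Mesa}.
By the same steps for Mesa: y_{Mesa} = 174.5 − 0.5y_{Nadir}.
Plugging y_{Mesa} into Nadir's best response: y_{Nadir} = 176.5 − 0.5(174.5 − 0.5y_{Nadir}) ⇒ 0.75y_{Nadir} = 89.25, so y_{Nadir} = 119.
Then y_{Mesa} = 174.5 − 0.5·119 = 115.
Total extraction: 119 + 115 = 234.

234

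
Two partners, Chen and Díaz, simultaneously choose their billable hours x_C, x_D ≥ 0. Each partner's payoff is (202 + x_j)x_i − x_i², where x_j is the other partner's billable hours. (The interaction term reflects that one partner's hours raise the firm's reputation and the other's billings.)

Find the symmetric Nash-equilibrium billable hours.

202

Chen's payoff is (202 + x_D)x_C − x_C².
∂π/∂x_C = 202 + x_D − 2x_C = 0, so x_C = 101 + 0.5x_D.
The game is symmetric, so in equilibrium x_D = x_C: the reaction function gives 0.5x_C = 101, hence x_C = 202.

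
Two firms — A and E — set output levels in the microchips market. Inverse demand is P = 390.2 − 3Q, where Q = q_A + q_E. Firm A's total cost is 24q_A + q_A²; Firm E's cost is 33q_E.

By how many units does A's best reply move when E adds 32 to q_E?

Firm A's profit: π = q_A(390.2 − 3(q_A + q_E)) − 24q_A − q_A².
∂π/∂q_A = 366.2 − 8q_A − 3q_E = 0, so q_A = 45.775 − 0.375q_E.
The reaction-function slope is −0.375, so a 32-unit rise in q_E moves q_A by −0.375 × 32 = −12. A's best response falls — the actions are strategic substitutes.

-12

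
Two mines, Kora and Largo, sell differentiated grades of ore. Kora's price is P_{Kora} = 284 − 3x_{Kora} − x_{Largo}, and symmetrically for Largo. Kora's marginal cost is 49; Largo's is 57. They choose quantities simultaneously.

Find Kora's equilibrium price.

150.4

Mine Kora's profit: π = x_{Kora}(284 − 3x_{Kora} − x_{Largo}) − 49x_{Kora}.
∂π/∂x_{Kora} = 235 − 6x_{Kora} − x_{Largo} = 0 ⇒ x_{Kora} = 235/6 − (1/6)x_{Largo}.
Similarly x_{Largo} = 227/6 − (1/6)x_{Kora}.
Solving the two reaction functions simultaneously: (1 − (−1/6)(−1/6))x_{Kora} = 235/6 − (1/6)·(227/6), so (35/36)x_{Kora} = 1183/36 and x_{Kora} = 33.8.
Then x_{Largo} = 227/6 − (1/6)·33.8 = 32.2.
P_{Kora} = 284 − 3·33.8 − 32.2 = 150.4.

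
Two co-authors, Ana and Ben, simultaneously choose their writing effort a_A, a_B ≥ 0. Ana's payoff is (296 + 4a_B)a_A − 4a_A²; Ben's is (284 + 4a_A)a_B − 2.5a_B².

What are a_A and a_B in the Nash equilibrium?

109, 144

Expanding Ana's payoff: 296a_A + 4a_Ba_A − 4a_A².
∂π/∂a_A = 296 + 4a_B − 8a_A = 0, so a_A = 37 + 0.5a_B.
Likewise for Ben: a_B = 56.8 + 0.8a_A.
Solving the two reaction functions simultaneously: (1 − (0.5)(0.8))a_A = 37 + 0.5·56.8, so 0.6a_A = 65.4 and a_A = 109.
Then a_B = 56.8 + 0.8·109 = 144.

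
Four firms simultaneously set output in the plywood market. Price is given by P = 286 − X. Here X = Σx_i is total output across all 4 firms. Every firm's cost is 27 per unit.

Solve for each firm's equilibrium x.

A representative firm's profit is π_i = x_i(286 − X) − 27x_i, with X = x_i + Σ_{j≠i} x_j.
First-order condition: 259 − 2x_i − Σ_{j≠i} x_j = 0.
With identical firms, set every x_j = x: then 259 − 2x − 3x = 0, i.e. x = 259/5 = 51.8.

51.8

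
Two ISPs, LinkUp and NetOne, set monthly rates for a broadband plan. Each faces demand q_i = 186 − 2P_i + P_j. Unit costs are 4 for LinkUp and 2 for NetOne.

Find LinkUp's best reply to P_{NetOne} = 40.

58.5

LinkUp's profit: π = (P_{LinkUp} − 4)(186 − 2P_{LinkUp} + P_{NetOne}).
∂π/∂P_{LinkUp} = 194 − 4P_{LinkUp} + P_{NetOne} = 0 ⇒ P_{LinkUp} = 48.5 + 0.25P_{NetOne}.
At P_{NetOne} = 40: P_{LinkUp} = 48.5 + 0.25·40 = 58.5.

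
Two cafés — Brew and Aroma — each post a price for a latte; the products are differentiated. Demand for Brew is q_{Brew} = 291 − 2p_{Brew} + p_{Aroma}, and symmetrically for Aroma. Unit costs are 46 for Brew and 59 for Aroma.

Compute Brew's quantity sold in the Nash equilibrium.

166.8

Brew's profit: π = (p_{Brew} − 46)(291 − 2p_{Brew} + p_{Aroma}).
∂π/∂p_{Brew} = 383 − 4p_{Brew} + p_{Aroma} = 0 ⇒ p_{Brew} = 95.75 + 0.25p_{Aroma}.
Similarly p_{Aroma} = 102.25 + 0.25p_{Brew}.
Plugging p_{Aroma} into Brew's best response: p_{Brew} = 95.75 + 0.25(102.25 + 0.25p_{Brew}) ⇒ 0.9375p_{Brew} = 121.3125, so p_{Brew} = 129.4.
Then p_{Aroma} = 102.25 + 0.25·129.4 = 134.6.
q_{Brew} = 291 − 2·129.4 + 134.6 = 166.8.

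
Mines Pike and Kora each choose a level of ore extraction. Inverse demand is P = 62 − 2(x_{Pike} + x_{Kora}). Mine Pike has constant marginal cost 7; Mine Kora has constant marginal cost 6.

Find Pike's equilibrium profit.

Mine Pike's profit: π = x_{Pike}(62 − 2(x_{Pike} + x_{Kora})) − 7x_{Pike}.
∂π/∂x_{Pike} = 55 − 4x_{Pike} − 2x_{Kora} = 0, so x_{Pike} = 13.75 − 0.5x_{Kora}.
By the same steps for Kora: x_{Kora} = 14 − 0.5x_{Pike}.
Solving the two reaction functions simultaneously: (1 − (−0.5)(−0.5))x_{Pike} = 13.75 − 0.5·14, so 0.75x_{Pike} = 6.75 and x_{Pike} = 9.
Then x_{Kora} = 14 − 0.5·9 = 9.5.
Price P = 62 − 2·18.5 = 25.
Pike's profit: (25 − 7)·9 = 162.

162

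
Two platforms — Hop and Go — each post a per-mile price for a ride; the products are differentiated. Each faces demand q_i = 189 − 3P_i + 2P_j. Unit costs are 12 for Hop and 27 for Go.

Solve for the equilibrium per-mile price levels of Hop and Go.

59.0625, 64.6875

Hop's profit: π = (P_{Hop} − 12)(189 − 3P_{Hop} + 2P_{Go}).
∂π/∂P_{Hop} = 225 − 6P_{Hop} + 2P_{Go} = 0 ⇒ P_{Hop} = 37.5 + (1/3)P_{Go}.
Similarly P_{Go} = 45 + (1/3)P_{Hop}.
Substituting the second reaction function into the first: P_{Hop} = 37.5 + (1/3)(45 + (1/3)P_{Hop}), which gives (8/9)P_{Hop} = 52.5 ⇒ P_{Hop} = 59.0625.
Then P_{Go} = 45 + (1/3)·59.0625 = 64.6875.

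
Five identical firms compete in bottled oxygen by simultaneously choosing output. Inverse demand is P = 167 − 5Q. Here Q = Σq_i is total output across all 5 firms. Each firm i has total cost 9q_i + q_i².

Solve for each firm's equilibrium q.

4.9375

A representative firm's profit is π_i = q_i(167 − 5Q) − 9q_i − q_i², with Q = q_i + Σ_{j≠i} q_j.
First-order condition: 158 − 12q_i − 5Σ_{j≠i} q_j = 0.
With identical firms, set every q_j = q: then 158 − 12q − 20q = 0, i.e. q = 158/32 = 4.9375.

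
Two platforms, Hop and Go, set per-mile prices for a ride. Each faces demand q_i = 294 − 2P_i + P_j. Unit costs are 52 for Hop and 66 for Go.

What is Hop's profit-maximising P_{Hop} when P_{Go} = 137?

133.75

Hop's profit: π = (P_{Hop} − 52)(294 − 2P_{Hop} + P_{Go}).
∂π/∂P_{Hop} = 398 − 4P_{Hop} + P_{Go} = 0 ⇒ P_{Hop} = 99.5 + 0.25P_{Go}.
At P_{Go} = 137: P_{Hop} = 99.5 + 0.25·137 = 133.75.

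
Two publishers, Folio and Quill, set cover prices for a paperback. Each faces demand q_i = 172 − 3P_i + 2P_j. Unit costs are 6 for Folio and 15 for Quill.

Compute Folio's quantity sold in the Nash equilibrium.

Folio's profit: π = (P_{Folio} − 6)(172 − 3P_{Folio} + 2P_{Quill}).
∂π/∂P_{Folio} = 190 − 6P_{Folio} + 2P_{Quill} = 0 ⇒ P_{Folio} = 95/3 + (1/3)P_{Quill}.
Similarly P_{Quill} = 217/6 + (1/3)P_{Folio}.
Substituting the second reaction function into the first: P_{Folio} = 95/3 + (1/3)(217/6 + (1/3)P_{Folio}), which gives (8/9)P_{Folio} = 787/18 ⇒ P_{Folio} = 49.1875.
Then P_{Quill} = 217/6 + (1/3)·49.1875 = 52.5625.
q_{Folio} = 172 − 3·49.1875 + 2·52.5625 = 129.5625.

129.5625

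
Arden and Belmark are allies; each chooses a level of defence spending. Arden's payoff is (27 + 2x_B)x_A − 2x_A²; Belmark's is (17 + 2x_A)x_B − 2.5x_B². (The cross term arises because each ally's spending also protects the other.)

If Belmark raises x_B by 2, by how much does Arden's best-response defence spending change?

1

Expanding Arden's payoff: 27x_A + 2x_Bx_A − 2x_A².
∂π/∂x_A = 27 + 2x_B − 4x_A = 0, so x_A = 6.75 + 0.5x_B.
The reaction-function slope is 0.5, so a 2-unit rise in x_B moves x_A by 0.5 × 2 = 1. Arden's best response rises — the actions are strategic complements.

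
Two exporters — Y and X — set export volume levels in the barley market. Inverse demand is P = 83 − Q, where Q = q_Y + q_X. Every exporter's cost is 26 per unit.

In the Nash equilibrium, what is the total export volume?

38

Exporter Y's profit: π = q_Y(83 − (q_Y + q_X)) − 26q_Y.
∂π/∂q_Y = 57 − 2q_Y − q_X = 0, so q_Y = 28.5 − 0.5q_X.
By symmetry q_X = q_Y; substituting into the reaction function, 1.5q_Y = 28.5 and q_Y = 19.
Total export volume: 19 + 19 = 38.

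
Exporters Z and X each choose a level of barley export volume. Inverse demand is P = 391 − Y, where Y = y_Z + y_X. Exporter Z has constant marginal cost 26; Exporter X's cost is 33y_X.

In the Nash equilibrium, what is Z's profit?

15376

Exporter Z's profit: π = y_Z(391 − (y_Z + y_X)) − 26y_Z.
∂π/∂y_Z = 365 − 2y_Z − y_X = 0, so y_Z = 182.5 − 0.5y_X.
By the same steps for X: y_X = 179 − 0.5y_Z.
Plugging y_X into Z's best response: y_Z = 182.5 − 0.5(179 − 0.5y_Z) ⇒ 0.75y_Z = 93, so y_Z = 124.
Then y_X = 179 − 0.5·124 = 117.
Price P = 391 − 241 = 150.
Z's profit: (150 − 26)·124 = 15376.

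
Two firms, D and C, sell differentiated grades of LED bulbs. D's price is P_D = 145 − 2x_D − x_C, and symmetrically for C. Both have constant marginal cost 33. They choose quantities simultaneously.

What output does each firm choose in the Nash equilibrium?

Firm D's profit: π = x_D(145 − 2x_D − x_C) − 33x_D.
∂π/∂x_D = 112 − 4x_D − x_C = 0 ⇒ x_D = 28 − 0.25x_C.
By symmetry x_C = x_D; substituting into the reaction function, 1.25x_D = 28 and x_D = 22.4.

22.4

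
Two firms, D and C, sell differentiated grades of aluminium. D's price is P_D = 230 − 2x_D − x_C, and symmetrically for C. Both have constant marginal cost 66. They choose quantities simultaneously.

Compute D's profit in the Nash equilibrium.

2151.68

Firm D's profit: π = x_D(230 − 2x_D − x_C) − 66x_D.
∂π/∂x_D = 164 − 4x_D − x_C = 0 ⇒ x_D = 41 − 0.25x_C.
Setting x_D = x_C in the reaction function: x_D = 41 − 0.25x_D, so x_D = 41 / 1.25 = 32.8.
P_D = 230 − 2·32.8 − 32.8 = 131.6.
Profit = (131.6 − 66)·32.8 = 2151.68.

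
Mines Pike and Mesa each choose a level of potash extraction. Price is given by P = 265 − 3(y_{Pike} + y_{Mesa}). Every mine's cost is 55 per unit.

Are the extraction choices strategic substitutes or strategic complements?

Mine Pike's profit: π = y_{Pike}(265 − 3(y_{Pike} + y_{Mesa})) − 55y_{Pike}.
∂π/∂y_{Pike} = 210 − 6y_{Pike} − 3y_{Mesa} = 0, so y_{Pike} = 35 − 0.5y_{Mesa}.
The best-response slope dy_{Pike}/dy_{Mesa} = −0.5 < 0: the reaction function is downward-sloping, so the choices are strategic substitutes.

strategic substitutes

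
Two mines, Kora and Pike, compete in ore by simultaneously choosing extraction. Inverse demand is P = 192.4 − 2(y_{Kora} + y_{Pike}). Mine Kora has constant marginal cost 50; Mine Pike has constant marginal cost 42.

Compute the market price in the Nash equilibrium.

Mine Kora's profit: π = y_{Kora}(192.4 − 2(y_{Kora} + y_{Pike})) − 50y_{Kora}.
∂π/∂y_{Kora} = 142.4 − 4y_{Kora} − 2y_{Pike} = 0, so y_{Kora} = 35.6 − 0.5y_{Pike}.
By the same steps for Pike: y_{Pike} = 37.6 − 0.5y_{Kora}.
Solving the two reaction functions simultaneously: (1 − (−0.5)(−0.5))y_{Kora} = 35.6 − 0.5·37.6, so 0.75y_{Kora} = 16.8 and y_{Kora} = 22.4.
Then y_{Pike} = 37.6 − 0.5·22.4 = 26.4.
Equilibrium price: P = 192.4 − 2·48.8 = 94.8.

94.8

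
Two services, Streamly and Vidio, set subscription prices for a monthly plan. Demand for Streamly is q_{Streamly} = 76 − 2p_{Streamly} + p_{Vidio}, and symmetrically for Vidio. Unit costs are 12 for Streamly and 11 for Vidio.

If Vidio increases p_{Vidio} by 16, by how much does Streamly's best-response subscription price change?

Streamly's profit: π = (p_{Streamly} − 12)(76 − 2p_{Streamly} + p_{Vidio}).
∂π/∂p_{Streamly} = 100 − 4p_{Streamly} + p_{Vidio} = 0 ⇒ p_{Streamly} = 25 + 0.25p_{Vidio}.
The reaction-function slope is 0.25, so a 16-unit rise in p_{Vidio} moves p_{Streamly} by 0.25 × 16 = 4. Streamly's best response rises — the actions are strategic complements.

4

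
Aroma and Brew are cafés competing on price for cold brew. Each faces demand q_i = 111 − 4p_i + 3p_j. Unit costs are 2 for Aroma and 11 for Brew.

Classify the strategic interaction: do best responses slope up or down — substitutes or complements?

Aroma's profit: π = (p_{Aroma} − 2)(111 − 4p_{Aroma} + 3p_{Brew}).
∂π/∂p_{Aroma} = 119 − 8p_{Aroma} + 3p_{Brew} = 0 ⇒ p_{Aroma} = 14.875 + 0.375p_{Brew}.
The best-response slope dp_{Aroma}/dp_{Brew} = 0.375 > 0: the reaction function is upward-sloping, so the choices are strategic complements.

strategic complements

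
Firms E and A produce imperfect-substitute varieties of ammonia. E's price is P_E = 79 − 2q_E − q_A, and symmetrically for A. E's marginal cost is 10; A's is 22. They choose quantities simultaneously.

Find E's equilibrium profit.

426.32

Firm E's profit: π = q_E(79 − 2q_E − q_A) − 10q_E.
∂π/∂q_E = 69 − 4q_E − q_A = 0 ⇒ q_E = 17.25 − 0.25q_A.
Similarly q_A = 14.25 − 0.25q_E.
Plugging q_A into E's best response: q_E = 17.25 − 0.25(14.25 − 0.25q_E) ⇒ 0.9375q_E = 13.6875, so q_E = 14.6.
Then q_A = 14.25 − 0.25·14.6 = 10.6.
P_E = 79 − 2·14.6 − 10.6 = 39.2.
Profit = (39.2 − 10)·14.6 = 426.32.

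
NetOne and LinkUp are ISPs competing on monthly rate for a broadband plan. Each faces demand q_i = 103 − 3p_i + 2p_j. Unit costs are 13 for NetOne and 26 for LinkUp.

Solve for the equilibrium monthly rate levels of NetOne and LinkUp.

37.9375, 42.8125

NetOne's profit: π = (p_{NetOne} − 13)(103 − 3p_{NetOne} + 2p_{LinkUp}).
∂π/∂p_{NetOne} = 142 − 6p_{NetOne} + 2p_{LinkUp} = 0 ⇒ p_{NetOne} = 71/3 + (1/3)p_{LinkUp}.
Similarly p_{LinkUp} = 181/6 + (1/3)p_{NetOne}.
Plugging p_{LinkUp} into NetOne's best response: p_{NetOne} = 71/3 + (1/3)(181/6 + (1/3)p_{NetOne}) ⇒ (8/9)p_{NetOne} = 607/18, so p_{NetOne} = 37.9375.
Then p_{LinkUp} = 181/6 + (1/3)·37.9375 = 42.8125.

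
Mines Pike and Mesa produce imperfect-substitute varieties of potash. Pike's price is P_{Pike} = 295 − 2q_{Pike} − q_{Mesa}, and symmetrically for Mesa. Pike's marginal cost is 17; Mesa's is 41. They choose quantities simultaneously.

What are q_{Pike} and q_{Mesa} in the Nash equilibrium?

Mine Pike's profit: π = q_{Pike}(295 − 2q_{Pike} − q_{Mesa}) − 17q_{Pike}.
∂π/∂q_{Pike} = 278 − 4q_{Pike} − q_{Mesa} = 0 ⇒ q_{Pike} = 69.5 − 0.25q_{Mesa}.
Similarly q_{Mesa} = 63.5 − 0.25q_{Pike}.
Substituting the second reaction function into the first: q_{Pike} = 69.5 − 0.25(63.5 − 0.25q_{Pike}), which gives 0.9375q_{Pike} = 53.625 ⇒ q_{Pike} = 57.2.
Then q_{Mesa} = 63.5 − 0.25·57.2 = 49.2.

57.2, 49.2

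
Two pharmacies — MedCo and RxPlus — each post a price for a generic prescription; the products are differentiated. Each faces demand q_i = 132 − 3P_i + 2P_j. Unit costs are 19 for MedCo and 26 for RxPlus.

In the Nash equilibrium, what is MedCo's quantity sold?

MedCo's profit: π = (P_{MedCo} − 19)(132 − 3P_{MedCo} + 2P_{RxPlus}).
∂π/∂P_{MedCo} = 189 − 6P_{MedCo} + 2P_{RxPlus} = 0 ⇒ P_{MedCo} = 31.5 + (1/3)P_{RxPlus}.
Similarly P_{RxPlus} = 35 + (1/3)P_{MedCo}.
Substituting the second reaction function into the first: P_{MedCo} = 31.5 + (1/3)(35 + (1/3)P_{MedCo}), which gives (8/9)P_{MedCo} = 259/6 ⇒ P_{MedCo} = 48.5625.
Then P_{RxPlus} = 35 + (1/3)·48.5625 = 51.1875.
q_{MedCo} = 132 − 3·48.5625 + 2·51.1875 = 88.6875.

88.6875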